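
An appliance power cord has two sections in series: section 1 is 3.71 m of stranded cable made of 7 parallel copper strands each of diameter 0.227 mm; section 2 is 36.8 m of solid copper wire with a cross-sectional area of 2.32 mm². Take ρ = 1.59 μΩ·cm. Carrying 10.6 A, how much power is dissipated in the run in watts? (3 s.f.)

51.7 W

ρ = 1.59 μΩ·cm = 1.59×10^-8 Ω·m
Section 1: A_strand = π(1.1350e-04)² = 4.047e-08 m²; R₁ = ρL/(N·A_s) = (1.59×10^-8)(3.71)/(7×4.047e-08) = 0.2082 Ω
Section 2: A = 2.32 mm² = 2.320e-06 m²
R₂ = (1.59×10^-8)(36.8)/(2.320e-06) = 0.2522 Ω
R = R₁ + R₂ = 0.4604 Ω
P = I²R = (10.6)² × 0.4604 = 51.7 W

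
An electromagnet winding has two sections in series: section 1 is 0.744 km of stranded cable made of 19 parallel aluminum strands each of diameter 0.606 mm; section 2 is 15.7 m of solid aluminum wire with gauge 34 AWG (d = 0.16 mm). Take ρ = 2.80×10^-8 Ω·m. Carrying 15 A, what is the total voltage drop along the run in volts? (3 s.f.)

Section 1: A_strand = π(3.0300e-04)² = 2.884e-07 m²; R₁ = ρL/(N·A_s) = (2.80×10^-8)(744)/(19×2.884e-07) = 3.801 Ω
Section 2: A = π(0.16/2 mm)² = π(8.0000e-05 m)² = 2.011e-08 m²
R₂ = (2.80×10^-8)(15.7)/(2.011e-08) = 21.86 Ω
R = R₁ + R₂ = 25.67 Ω
V = IR = 15 × 25.67 = 385 V

385 V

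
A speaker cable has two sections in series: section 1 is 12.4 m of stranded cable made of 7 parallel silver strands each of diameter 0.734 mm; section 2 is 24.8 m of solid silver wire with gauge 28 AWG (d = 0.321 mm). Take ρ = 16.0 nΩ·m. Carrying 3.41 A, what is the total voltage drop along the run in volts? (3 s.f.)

16.9 V

ρ = 16.0 nΩ·m = 1.60×10^-8 Ω·m
Section 1: A_strand = π(3.6700e-04)² = 4.231e-07 m²; R₁ = ρL/(N·A_s) = (1.60×10^-8)(12.4)/(7×4.231e-07) = 0.06698 Ω
Section 2: A = π(0.321/2 mm)² = π(1.6050e-04 m)² = 8.093e-08 m²
R₂ = (1.60×10^-8)(24.8)/(8.093e-08) = 4.903 Ω
R = R₁ + R₂ = 4.97 Ω
V = IR = 3.41 × 4.97 = 16.9 V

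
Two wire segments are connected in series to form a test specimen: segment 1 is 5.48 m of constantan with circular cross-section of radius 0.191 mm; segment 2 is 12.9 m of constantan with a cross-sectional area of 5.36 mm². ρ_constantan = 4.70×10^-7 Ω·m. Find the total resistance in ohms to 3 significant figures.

Segment 1: A = πr² = π(1.9100e-04 m)² = 1.146e-07 m²
R₁ = ρL/A = (4.70×10^-7)(5.48)/(1.146e-07) = 22.47 Ω
Segment 2: A = 5.36 mm² = 5.360e-06 m²
R₂ = (4.70×10^-7)(12.9)/(5.360e-06) = 1.131 Ω
R = R₁ + R₂ = 23.6 Ω

23.6 Ω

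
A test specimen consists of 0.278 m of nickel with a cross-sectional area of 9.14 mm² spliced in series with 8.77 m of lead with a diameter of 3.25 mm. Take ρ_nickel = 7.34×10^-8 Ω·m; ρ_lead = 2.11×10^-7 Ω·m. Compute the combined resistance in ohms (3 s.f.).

0.225 Ω

Segment 1: A = 9.14 mm² = 9.140e-06 m²
R₁ = ρL/A = (7.34×10^-8)(0.278)/(9.140e-06) = 0.002233 Ω
Segment 2: A = π(d/2)² = π(1.6250e-03 m)² = 8.296e-06 m²
R₂ = (2.11×10^-7)(8.77)/(8.296e-06) = 0.2231 Ω
R = R₁ + R₂ = 0.225 Ω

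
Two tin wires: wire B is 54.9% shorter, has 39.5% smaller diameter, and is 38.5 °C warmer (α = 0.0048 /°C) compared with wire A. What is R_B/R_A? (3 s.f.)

1.46

R ∝ ρL/d² with ρ ∝ (1+αΔT), so R_B/R_A = (1 − 54.9/100) × (1 − 39.5/100)⁻² × (1 + 0.0048×38.5)
= 0.451 × 2.732 × 1.185 = 1.46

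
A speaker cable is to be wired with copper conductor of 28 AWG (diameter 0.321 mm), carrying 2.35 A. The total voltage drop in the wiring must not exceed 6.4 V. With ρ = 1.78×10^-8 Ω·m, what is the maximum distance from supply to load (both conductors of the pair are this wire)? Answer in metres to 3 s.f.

6.19 m

A = π(0.321/2 mm)² = π(1.6050e-04 m)² = 8.093e-08 m²
L_max = V_max·A/(2·ρI) = (6.4)(8.093e-08)/(2×1.78×10^-8×2.35) = 6.19 m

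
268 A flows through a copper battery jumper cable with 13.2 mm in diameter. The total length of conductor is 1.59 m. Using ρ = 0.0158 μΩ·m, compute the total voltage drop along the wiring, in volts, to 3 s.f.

0.0492 V

ρ = 0.0158 μΩ·m = 1.58×10^-8 Ω·m
A = π(d/2)² = π(6.6000e-03 m)² = 1.368e-04 m²
R = ρL/A = (1.58×10^-8)(1.59)/(1.368e-04) = 1.836×10^-4 Ω
V = IR = 268 × 1.836×10^-4 = 0.0492 V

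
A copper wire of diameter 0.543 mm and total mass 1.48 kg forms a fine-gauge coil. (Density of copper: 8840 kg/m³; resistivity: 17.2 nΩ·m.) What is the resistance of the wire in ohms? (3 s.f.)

53.7 Ω

ρ = 17.2 nΩ·m = 1.72×10^-8 Ω·m
A = π(d/2)² = π(2.7150e-04 m)² = 2.3157e-07 m²
L = m/(density·A) = 1.48/(8840×2.3157e-07) = 723 m
R = ρL/A = (1.72×10^-8)(723)/(2.3157e-07) = 53.7 Ω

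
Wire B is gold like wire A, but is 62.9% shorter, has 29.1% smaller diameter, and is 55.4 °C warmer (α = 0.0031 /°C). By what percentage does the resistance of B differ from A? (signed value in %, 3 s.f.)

R ∝ ρL/d² with ρ ∝ (1+αΔT), so R_B/R_A = (1 − 62.9/100) × (1 − 29.1/100)⁻² × (1 + 0.0031×55.4)
= 0.371 × 1.989 × 1.172 = 0.8648
(R_B − R_A)/R_A = 0.8648 − 1 = -13.5%

-13.5%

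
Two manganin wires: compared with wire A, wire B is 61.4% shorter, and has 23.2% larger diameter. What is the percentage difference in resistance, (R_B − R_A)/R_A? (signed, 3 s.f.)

-74.6%

R ∝ L/d², so R_B/R_A = (1 − 61.4/100) × (1 + 23.2/100)⁻²
= 0.386 × 0.6588 = 0.2543
(R_B − R_A)/R_A = 0.2543 − 1 = -74.6%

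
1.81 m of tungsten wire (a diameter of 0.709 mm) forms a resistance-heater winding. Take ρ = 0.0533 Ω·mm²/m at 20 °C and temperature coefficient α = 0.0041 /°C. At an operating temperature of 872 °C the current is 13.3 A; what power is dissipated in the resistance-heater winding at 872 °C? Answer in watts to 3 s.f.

194 W

ρ = 0.0533 Ω·mm²/m = 5.33×10^-8 Ω·m
A = π(d/2)² = π(3.5450e-04 m)² = 3.948e-07 m²
R₍20₎ = ρL/A = (5.33×10^-8)(1.81)/(3.948e-07) = 0.2444 Ω
R₍872₎ = R₍20₎(1 + αΔT) = 0.2444 × (1 + 0.0041×852) = 1.098 Ω
P = I²R = (13.3)² × 1.098 = 194 W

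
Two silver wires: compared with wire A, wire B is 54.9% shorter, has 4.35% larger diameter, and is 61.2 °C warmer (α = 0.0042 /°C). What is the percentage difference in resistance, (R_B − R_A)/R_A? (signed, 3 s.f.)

R ∝ ρL/d² with ρ ∝ (1+αΔT), so R_B/R_A = (1 − 54.9/100) × (1 + 4.35/100)⁻² × (1 + 0.0042×61.2)
= 0.451 × 0.9184 × 1.257 = 0.5206
(R_B − R_A)/R_A = 0.5206 − 1 = -47.9%

-47.9%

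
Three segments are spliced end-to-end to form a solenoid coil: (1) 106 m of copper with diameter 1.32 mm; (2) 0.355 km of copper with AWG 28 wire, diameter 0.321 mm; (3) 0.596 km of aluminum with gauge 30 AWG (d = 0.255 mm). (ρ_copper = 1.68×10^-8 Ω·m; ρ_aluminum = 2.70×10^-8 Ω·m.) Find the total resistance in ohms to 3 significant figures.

390 Ω

Seg 1: A = π(d/2)² = π(6.6000e-04 m)² = 1.368e-06 m²
R_1 = (1.68×10^-8)(106)/(1.368e-06) = 1.301 Ω
Seg 2: A = π(0.321/2 mm)² = π(1.6050e-04 m)² = 8.093e-08 m²
R_2 = (1.68×10^-8)(355)/(8.093e-08) = 73.69 Ω
Seg 3: A = π(0.255/2 mm)² = π(1.2750e-04 m)² = 5.107e-08 m²
R_3 = (2.70×10^-8)(596)/(5.107e-08) = 315.1 Ω
R_total = R_1 + R_2 + R_3 = 390 Ω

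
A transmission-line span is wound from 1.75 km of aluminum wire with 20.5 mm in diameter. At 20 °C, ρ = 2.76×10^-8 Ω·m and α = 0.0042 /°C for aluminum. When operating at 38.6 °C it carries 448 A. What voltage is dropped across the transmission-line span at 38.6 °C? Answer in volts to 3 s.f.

70.7 V

A = π(d/2)² = π(1.0250e-02 m)² = 3.301e-04 m²
R₍20₎ = ρL/A = (2.76×10^-8)(1750)/(3.301e-04) = 0.1463 Ω
R₍38.6₎ = R₍20₎(1 + αΔT) = 0.1463 × (1 + 0.0042×18.6) = 0.1578 Ω
V = IR = 448 × 0.1578 = 70.7 V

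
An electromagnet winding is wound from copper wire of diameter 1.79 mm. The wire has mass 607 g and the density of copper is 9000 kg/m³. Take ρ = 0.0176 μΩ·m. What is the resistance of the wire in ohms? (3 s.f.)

ρ = 0.0176 μΩ·m = 1.76×10^-8 Ω·m
A = π(d/2)² = π(8.9500e-04 m)² = 2.5165e-06 m²
L = m/(density·A) = 0.607/(9000×2.5165e-06) = 26.8 m
R = ρL/A = (1.76×10^-8)(26.8)/(2.5165e-06) = 0.187 Ω

0.187 Ω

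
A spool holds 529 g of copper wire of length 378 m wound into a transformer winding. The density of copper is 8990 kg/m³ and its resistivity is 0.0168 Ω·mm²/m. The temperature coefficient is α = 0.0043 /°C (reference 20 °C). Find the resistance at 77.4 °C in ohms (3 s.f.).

50.9 Ω

ρ = 0.0168 Ω·mm²/m = 1.68×10^-8 Ω·m
A = m/(density·L) = 0.529/(8990×378) = 1.5567e-07 m²
R = ρL/A = (1.68×10^-8)(378)/(1.5567e-07) = 40.79 Ω
R(77.4 °C) = 40.79 × (1 + 0.0043×57.4) = 50.9 Ω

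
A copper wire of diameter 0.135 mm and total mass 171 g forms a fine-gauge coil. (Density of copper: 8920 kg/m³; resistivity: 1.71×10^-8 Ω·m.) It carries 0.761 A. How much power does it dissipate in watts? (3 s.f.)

A = π(d/2)² = π(6.7500e-05 m)² = 1.4314e-08 m²
L = m/(density·A) = 0.171/(8920×1.4314e-08) = 1339 m
R = ρL/A = (1.71×10^-8)(1339)/(1.4314e-08) = 1600 Ω
P = I²R = (0.761)² × 1600 = 927 W

927 W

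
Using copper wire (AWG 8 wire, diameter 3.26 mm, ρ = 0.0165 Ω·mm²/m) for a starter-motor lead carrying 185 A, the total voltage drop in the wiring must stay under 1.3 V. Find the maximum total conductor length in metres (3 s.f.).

3.55 m

ρ = 0.0165 Ω·mm²/m = 1.65×10^-8 Ω·m
A = π(3.26/2 mm)² = π(1.6300e-03 m)² = 8.347e-06 m²
L_max = V_max·A/(1·ρI) = (1.3)(8.347e-06)/(1.65×10^-8×185) = 3.55 m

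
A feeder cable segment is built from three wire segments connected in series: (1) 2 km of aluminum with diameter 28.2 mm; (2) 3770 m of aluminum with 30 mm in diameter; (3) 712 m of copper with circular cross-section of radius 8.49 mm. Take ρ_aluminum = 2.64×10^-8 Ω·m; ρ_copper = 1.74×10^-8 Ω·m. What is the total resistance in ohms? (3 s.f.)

Seg 1: A = π(d/2)² = π(1.4100e-02 m)² = 6.246e-04 m²
R_1 = (2.64×10^-8)(2000)/(6.246e-04) = 0.08454 Ω
Seg 2: A = π(d/2)² = π(1.5000e-02 m)² = 7.069e-04 m²
R_2 = (2.64×10^-8)(3770)/(7.069e-04) = 0.1408 Ω
Seg 3: A = πr² = π(8.4900e-03 m)² = 2.264e-04 m²
R_3 = (1.74×10^-8)(712)/(2.264e-04) = 0.05471 Ω
R_total = R_1 + R_2 + R_3 = 0.280 Ω

0.280 Ω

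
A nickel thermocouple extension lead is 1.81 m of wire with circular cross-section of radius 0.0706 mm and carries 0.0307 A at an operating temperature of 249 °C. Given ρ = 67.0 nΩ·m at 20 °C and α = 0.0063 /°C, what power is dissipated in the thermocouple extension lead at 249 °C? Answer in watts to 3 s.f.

0.0178 W

ρ = 67.0 nΩ·m = 6.70×10^-8 Ω·m
A = πr² = π(7.0600e-05 m)² = 1.566e-08 m²
R₍20₎ = ρL/A = (6.70×10^-8)(1.81)/(1.566e-08) = 7.745 Ω
R₍249₎ = R₍20₎(1 + αΔT) = 7.745 × (1 + 0.0063×229) = 18.92 Ω
P = I²R = (0.0307)² × 18.92 = 0.0178 W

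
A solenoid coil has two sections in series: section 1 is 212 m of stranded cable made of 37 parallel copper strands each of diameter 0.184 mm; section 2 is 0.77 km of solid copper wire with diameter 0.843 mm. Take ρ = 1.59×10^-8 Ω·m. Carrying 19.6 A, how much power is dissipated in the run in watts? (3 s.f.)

9740 W

Section 1: A_strand = π(9.2000e-05)² = 2.659e-08 m²; R₁ = ρL/(N·A_s) = (1.59×10^-8)(212)/(37×2.659e-08) = 3.426 Ω
Section 2: A = π(d/2)² = π(4.2150e-04 m)² = 5.581e-07 m²
R₂ = (1.59×10^-8)(770)/(5.581e-07) = 21.94 Ω
R = R₁ + R₂ = 25.36 Ω
P = I²R = (19.6)² × 25.36 = 9740 W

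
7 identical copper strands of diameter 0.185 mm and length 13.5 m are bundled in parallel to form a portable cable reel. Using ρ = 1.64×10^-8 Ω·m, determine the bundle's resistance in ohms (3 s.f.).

A_strand = π(9.2500e-05 m)² = 2.688e-08 m²
R_strand = ρL/A = (1.64×10^-8)(13.5)/(2.688e-08) = 8.237 Ω
R_total = R_strand/N = 8.237/7 = 1.18 Ω

1.18 Ω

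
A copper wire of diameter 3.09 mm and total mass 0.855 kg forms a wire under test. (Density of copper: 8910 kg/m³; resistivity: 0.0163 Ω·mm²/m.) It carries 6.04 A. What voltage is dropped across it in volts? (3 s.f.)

ρ = 0.0163 Ω·mm²/m = 1.63×10^-8 Ω·m
A = π(d/2)² = π(1.5450e-03 m)² = 7.4991e-06 m²
L = m/(density·A) = 0.855/(8910×7.4991e-06) = 12.8 m
R = ρL/A = (1.63×10^-8)(12.8)/(7.4991e-06) = 0.02781 Ω
V = IR = 6.04 × 0.02781 = 0.168 V

0.168 V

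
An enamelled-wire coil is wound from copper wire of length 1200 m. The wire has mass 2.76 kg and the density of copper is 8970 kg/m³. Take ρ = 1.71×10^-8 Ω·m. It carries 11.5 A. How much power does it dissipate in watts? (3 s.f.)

A = m/(density·L) = 2.76/(8970×1200) = 2.5641e-07 m²
R = ρL/A = (1.71×10^-8)(1200)/(2.5641e-07) = 80.03 Ω
P = I²R = (11.5)² × 80.03 = 10600 W

10600 W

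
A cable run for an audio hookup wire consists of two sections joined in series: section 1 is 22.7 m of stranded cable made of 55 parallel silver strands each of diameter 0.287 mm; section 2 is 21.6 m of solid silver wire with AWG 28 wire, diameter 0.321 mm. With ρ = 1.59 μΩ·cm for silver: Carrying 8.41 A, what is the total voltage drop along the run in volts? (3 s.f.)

ρ = 1.59 μΩ·cm = 1.59×10^-8 Ω·m
Section 1: A_strand = π(1.4350e-04)² = 6.469e-08 m²; R₁ = ρL/(N·A_s) = (1.59×10^-8)(22.7)/(55×6.469e-08) = 0.1014 Ω
Section 2: A = π(0.321/2 mm)² = π(1.6050e-04 m)² = 8.093e-08 m²
R₂ = (1.59×10^-8)(21.6)/(8.093e-08) = 4.244 Ω
R = R₁ + R₂ = 4.345 Ω
V = IR = 8.41 × 4.345 = 36.5 V

36.5 V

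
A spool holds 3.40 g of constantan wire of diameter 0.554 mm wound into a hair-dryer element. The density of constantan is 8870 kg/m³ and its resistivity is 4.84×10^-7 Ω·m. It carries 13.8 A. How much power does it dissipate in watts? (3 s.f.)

A = π(d/2)² = π(2.7700e-04 m)² = 2.4105e-07 m²
L = m/(density·A) = 0.0034/(8870×2.4105e-07) = 1.59 m
R = ρL/A = (4.84×10^-7)(1.59)/(2.4105e-07) = 3.193 Ω
P = I²R = (13.8)² × 3.193 = 608 W

608 W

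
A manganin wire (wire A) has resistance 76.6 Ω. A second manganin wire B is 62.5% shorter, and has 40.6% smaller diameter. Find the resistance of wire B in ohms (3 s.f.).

R ∝ L/d², so R_B/R_A = (1 − 62.5/100) × (1 − 40.6/100)⁻²
= 0.375 × 2.834 = 1.063
R_B = 1.063 × 76.6 = 81.4 Ω

81.4 Ω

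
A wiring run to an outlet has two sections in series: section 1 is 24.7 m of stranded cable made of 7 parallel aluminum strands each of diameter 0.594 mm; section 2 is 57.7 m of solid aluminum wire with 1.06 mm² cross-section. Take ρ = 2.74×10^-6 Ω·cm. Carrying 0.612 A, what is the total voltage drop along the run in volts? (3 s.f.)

ρ = 2.74×10^-6 Ω·cm = 2.74×10^-8 Ω·m
Section 1: A_strand = π(2.9700e-04)² = 2.771e-07 m²; R₁ = ρL/(N·A_s) = (2.74×10^-8)(24.7)/(7×2.771e-07) = 0.3489 Ω
Section 2: A = 1.06 mm² = 1.060e-06 m²
R₂ = (2.74×10^-8)(57.7)/(1.060e-06) = 1.491 Ω
R = R₁ + R₂ = 1.84 Ω
V = IR = 0.612 × 1.84 = 1.13 V

1.13 V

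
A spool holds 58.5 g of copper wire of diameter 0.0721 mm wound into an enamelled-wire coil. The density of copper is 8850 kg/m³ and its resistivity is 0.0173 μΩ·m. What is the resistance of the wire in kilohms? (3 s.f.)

6.86 kΩ

ρ = 0.0173 μΩ·m = 1.73×10^-8 Ω·m
A = π(d/2)² = π(3.6050e-05 m)² = 4.0828e-09 m²
L = m/(density·A) = 0.0585/(8850×4.0828e-09) = 1619 m
R = ρL/A = (1.73×10^-8)(1619)/(4.0828e-09) = 6.86 kΩ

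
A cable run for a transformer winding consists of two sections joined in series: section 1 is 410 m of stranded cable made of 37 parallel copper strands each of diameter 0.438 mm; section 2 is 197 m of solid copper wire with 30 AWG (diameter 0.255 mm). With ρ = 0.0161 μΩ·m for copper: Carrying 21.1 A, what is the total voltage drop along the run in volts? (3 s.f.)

ρ = 0.0161 μΩ·m = 1.61×10^-8 Ω·m
Section 1: A_strand = π(2.1900e-04)² = 1.507e-07 m²; R₁ = ρL/(N·A_s) = (1.61×10^-8)(410)/(37×1.507e-07) = 1.184 Ω
Section 2: A = π(0.255/2 mm)² = π(1.2750e-04 m)² = 5.107e-08 m²
R₂ = (1.61×10^-8)(197)/(5.107e-08) = 62.1 Ω
R = R₁ + R₂ = 63.29 Ω
V = IR = 21.1 × 63.29 = 1340 V

1340 V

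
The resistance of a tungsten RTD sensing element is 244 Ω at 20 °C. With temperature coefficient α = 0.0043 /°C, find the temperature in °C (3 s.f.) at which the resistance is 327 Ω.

99.1 °C

R = R₀(1 + α(T − T₀)) ⇒ T = T₀ + (R/R₀ − 1)/α
T = 20 + (327/244 − 1)/0.0043 = 20 + (0.3402)/0.0043 = 99.1 °C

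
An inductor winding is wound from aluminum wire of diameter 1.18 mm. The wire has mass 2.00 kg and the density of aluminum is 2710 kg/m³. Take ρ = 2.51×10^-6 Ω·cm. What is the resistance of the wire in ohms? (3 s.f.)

ρ = 2.51×10^-6 Ω·cm = 2.51×10^-8 Ω·m
A = π(d/2)² = π(5.9000e-04 m)² = 1.0936e-06 m²
L = m/(density·A) = 2/(2710×1.0936e-06) = 674.8 m
R = ρL/A = (2.51×10^-8)(674.8)/(1.0936e-06) = 15.5 Ω

15.5 Ω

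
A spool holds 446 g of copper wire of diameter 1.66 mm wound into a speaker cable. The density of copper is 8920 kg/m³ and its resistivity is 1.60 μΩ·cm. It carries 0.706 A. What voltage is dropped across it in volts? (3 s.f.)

ρ = 1.60 μΩ·cm = 1.60×10^-8 Ω·m
A = π(d/2)² = π(8.3000e-04 m)² = 2.1642e-06 m²
L = m/(density·A) = 0.446/(8920×2.1642e-06) = 23.1 m
R = ρL/A = (1.60×10^-8)(23.1)/(2.1642e-06) = 0.1708 Ω
V = IR = 0.706 × 0.1708 = 0.121 V

0.121 V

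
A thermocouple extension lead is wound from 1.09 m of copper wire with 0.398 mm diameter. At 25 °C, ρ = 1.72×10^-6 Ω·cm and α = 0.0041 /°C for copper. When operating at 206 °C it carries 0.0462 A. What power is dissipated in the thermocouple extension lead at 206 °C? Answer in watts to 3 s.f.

ρ = 1.72×10^-6 Ω·cm = 1.72×10^-8 Ω·m
A = π(d/2)² = π(1.9900e-04 m)² = 1.244e-07 m²
R₍25₎ = ρL/A = (1.72×10^-8)(1.09)/(1.244e-07) = 0.1507 Ω
R₍206₎ = R₍25₎(1 + αΔT) = 0.1507 × (1 + 0.0041×181) = 0.2625 Ω
P = I²R = (0.0462)² × 0.2625 = 5.60×10^-4 W

5.60×10^-4 W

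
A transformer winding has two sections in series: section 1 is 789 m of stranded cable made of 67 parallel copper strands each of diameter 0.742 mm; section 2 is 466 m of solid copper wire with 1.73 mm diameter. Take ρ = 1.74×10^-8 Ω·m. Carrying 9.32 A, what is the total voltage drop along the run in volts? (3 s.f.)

Section 1: A_strand = π(3.7100e-04)² = 4.324e-07 m²; R₁ = ρL/(N·A_s) = (1.74×10^-8)(789)/(67×4.324e-07) = 0.4739 Ω
Section 2: A = π(d/2)² = π(8.6500e-04 m)² = 2.351e-06 m²
R₂ = (1.74×10^-8)(466)/(2.351e-06) = 3.449 Ω
R = R₁ + R₂ = 3.923 Ω
V = IR = 9.32 × 3.923 = 36.6 V

36.6 V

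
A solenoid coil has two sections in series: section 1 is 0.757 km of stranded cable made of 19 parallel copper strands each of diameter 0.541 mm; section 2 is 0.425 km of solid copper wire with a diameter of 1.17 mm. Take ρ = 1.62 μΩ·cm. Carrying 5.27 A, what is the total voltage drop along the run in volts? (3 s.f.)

ρ = 1.62 μΩ·cm = 1.62×10^-8 Ω·m
Section 1: A_strand = π(2.7050e-04)² = 2.299e-07 m²; R₁ = ρL/(N·A_s) = (1.62×10^-8)(757)/(19×2.299e-07) = 2.808 Ω
Section 2: A = π(d/2)² = π(5.8500e-04 m)² = 1.075e-06 m²
R₂ = (1.62×10^-8)(425)/(1.075e-06) = 6.404 Ω
R = R₁ + R₂ = 9.212 Ω
V = IR = 5.27 × 9.212 = 48.5 V

48.5 V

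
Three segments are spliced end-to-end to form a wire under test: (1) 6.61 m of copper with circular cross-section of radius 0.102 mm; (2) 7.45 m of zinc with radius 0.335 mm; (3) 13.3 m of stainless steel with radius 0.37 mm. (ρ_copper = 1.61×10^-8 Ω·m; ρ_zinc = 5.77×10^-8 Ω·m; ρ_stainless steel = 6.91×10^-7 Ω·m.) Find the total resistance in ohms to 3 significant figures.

25.8 Ω

Seg 1: A = πr² = π(1.0200e-04 m)² = 3.269e-08 m²
R_1 = (1.61×10^-8)(6.61)/(3.269e-08) = 3.256 Ω
Seg 2: A = πr² = π(3.3500e-04 m)² = 3.526e-07 m²
R_2 = (5.77×10^-8)(7.45)/(3.526e-07) = 1.219 Ω
Seg 3: A = πr² = π(3.7000e-04 m)² = 4.301e-07 m²
R_3 = (6.91×10^-7)(13.3)/(4.301e-07) = 21.37 Ω
R_total = R_1 + R_2 + R_3 = 25.8 Ω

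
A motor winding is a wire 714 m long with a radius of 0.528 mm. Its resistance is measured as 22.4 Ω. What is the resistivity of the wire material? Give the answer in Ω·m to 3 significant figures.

2.75×10^-8 Ω·m

A = πr² = π(5.2800e-04 m)² = 8.758e-07 m²
ρ = RA/L = (22.4)(8.758e-07)/(714) = 2.75×10^-8 Ω·m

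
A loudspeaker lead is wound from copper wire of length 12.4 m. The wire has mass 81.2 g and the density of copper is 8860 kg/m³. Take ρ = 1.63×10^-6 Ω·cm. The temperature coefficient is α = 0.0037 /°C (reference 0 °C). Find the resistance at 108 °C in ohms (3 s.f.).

ρ = 1.63×10^-6 Ω·cm = 1.63×10^-8 Ω·m
A = m/(density·L) = 0.0812/(8860×12.4) = 7.3910e-07 m²
R = ρL/A = (1.63×10^-8)(12.4)/(7.3910e-07) = 0.2735 Ω
R(108 °C) = 0.2735 × (1 + 0.0037×108) = 0.383 Ω

0.383 Ω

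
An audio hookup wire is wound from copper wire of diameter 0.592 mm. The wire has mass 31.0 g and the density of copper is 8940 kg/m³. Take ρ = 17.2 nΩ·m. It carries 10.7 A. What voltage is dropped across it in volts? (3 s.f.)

ρ = 17.2 nΩ·m = 1.72×10^-8 Ω·m
A = π(d/2)² = π(2.9600e-04 m)² = 2.7525e-07 m²
L = m/(density·A) = 0.031/(8940×2.7525e-07) = 12.6 m
R = ρL/A = (1.72×10^-8)(12.6)/(2.7525e-07) = 0.7872 Ω
V = IR = 10.7 × 0.7872 = 8.42 V

8.42 V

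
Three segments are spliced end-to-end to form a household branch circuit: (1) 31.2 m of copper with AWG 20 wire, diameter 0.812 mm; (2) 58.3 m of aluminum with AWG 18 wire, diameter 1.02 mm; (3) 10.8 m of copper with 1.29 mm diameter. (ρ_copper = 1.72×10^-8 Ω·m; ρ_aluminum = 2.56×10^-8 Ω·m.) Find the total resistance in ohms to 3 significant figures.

3.00 Ω

Seg 1: A = π(0.812/2 mm)² = π(4.0600e-04 m)² = 5.178e-07 m²
R_1 = (1.72×10^-8)(31.2)/(5.178e-07) = 1.036 Ω
Seg 2: A = π(1.02/2 mm)² = π(5.1000e-04 m)² = 8.171e-07 m²
R_2 = (2.56×10^-8)(58.3)/(8.171e-07) = 1.826 Ω
Seg 3: A = π(d/2)² = π(6.4500e-04 m)² = 1.307e-06 m²
R_3 = (1.72×10^-8)(10.8)/(1.307e-06) = 0.1421 Ω
R_total = R_1 + R_2 + R_3 = 3.00 Ω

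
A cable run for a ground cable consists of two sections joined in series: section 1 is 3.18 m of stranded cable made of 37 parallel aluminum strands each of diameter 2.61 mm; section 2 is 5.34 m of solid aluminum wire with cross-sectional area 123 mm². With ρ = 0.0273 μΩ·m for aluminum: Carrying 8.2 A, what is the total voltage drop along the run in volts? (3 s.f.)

ρ = 0.0273 μΩ·m = 2.73×10^-8 Ω·m
Section 1: A_strand = π(1.3050e-03)² = 5.350e-06 m²; R₁ = ρL/(N·A_s) = (2.73×10^-8)(3.18)/(37×5.350e-06) = 4.385×10^-4 Ω
Section 2: A = 123 mm² = 1.230e-04 m²
R₂ = (2.73×10^-8)(5.34)/(1.230e-04) = 0.001185 Ω
R = R₁ + R₂ = 0.001624 Ω
V = IR = 8.2 × 0.001624 = 0.0133 V

0.0133 V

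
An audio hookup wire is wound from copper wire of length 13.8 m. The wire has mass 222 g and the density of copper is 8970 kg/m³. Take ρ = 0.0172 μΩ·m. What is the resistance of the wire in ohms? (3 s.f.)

0.132 Ω

ρ = 0.0172 μΩ·m = 1.72×10^-8 Ω·m
A = m/(density·L) = 0.222/(8970×13.8) = 1.7934e-06 m²
R = ρL/A = (1.72×10^-8)(13.8)/(1.7934e-06) = 0.132 Ω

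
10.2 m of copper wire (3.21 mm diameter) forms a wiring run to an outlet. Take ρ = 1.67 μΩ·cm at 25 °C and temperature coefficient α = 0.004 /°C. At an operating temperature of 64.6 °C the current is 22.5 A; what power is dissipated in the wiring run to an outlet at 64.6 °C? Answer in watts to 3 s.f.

12.3 W

ρ = 1.67 μΩ·cm = 1.67×10^-8 Ω·m
A = π(d/2)² = π(1.6050e-03 m)² = 8.093e-06 m²
R₍25₎ = ρL/A = (1.67×10^-8)(10.2)/(8.093e-06) = 0.02105 Ω
R₍64.6₎ = R₍25₎(1 + αΔT) = 0.02105 × (1 + 0.004×39.6) = 0.02438 Ω
P = I²R = (22.5)² × 0.02438 = 12.3 W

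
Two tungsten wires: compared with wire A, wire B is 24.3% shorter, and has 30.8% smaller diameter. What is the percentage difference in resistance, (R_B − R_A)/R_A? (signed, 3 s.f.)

58.1%

R ∝ L/d², so R_B/R_A = (1 − 24.3/100) × (1 − 30.8/100)⁻²
= 0.757 × 2.088 = 1.581
(R_B − R_A)/R_A = 1.581 − 1 = 58.1%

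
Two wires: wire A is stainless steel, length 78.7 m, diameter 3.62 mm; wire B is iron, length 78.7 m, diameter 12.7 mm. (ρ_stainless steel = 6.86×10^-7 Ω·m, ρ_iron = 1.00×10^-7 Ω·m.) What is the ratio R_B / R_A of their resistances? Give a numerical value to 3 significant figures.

R ∝ ρL/d², so R_B/R_A = (ρ_B/ρ_A) × (d_A/d_B)²
= (1.00×10^-7/6.86×10^-7) × (3.62/12.7)² = 0.0118

0.0118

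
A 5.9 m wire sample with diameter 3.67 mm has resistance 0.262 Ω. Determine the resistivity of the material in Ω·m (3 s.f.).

4.70×10^-7 Ω·m

A = π(d/2)² = π(1.8350e-03 m)² = 1.058e-05 m²
ρ = RA/L = (0.262)(1.058e-05)/(5.9) = 4.70×10^-7 Ω·m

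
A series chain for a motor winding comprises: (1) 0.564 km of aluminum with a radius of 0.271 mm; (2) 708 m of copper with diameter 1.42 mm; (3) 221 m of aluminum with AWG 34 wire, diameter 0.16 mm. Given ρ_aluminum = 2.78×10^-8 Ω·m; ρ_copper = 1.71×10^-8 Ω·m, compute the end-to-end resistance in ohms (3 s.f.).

381 Ω

Seg 1: A = πr² = π(2.7100e-04 m)² = 2.307e-07 m²
R_1 = (2.78×10^-8)(564)/(2.307e-07) = 67.96 Ω
Seg 2: A = π(d/2)² = π(7.1000e-04 m)² = 1.584e-06 m²
R_2 = (1.71×10^-8)(708)/(1.584e-06) = 7.645 Ω
Seg 3: A = π(0.16/2 mm)² = π(8.0000e-05 m)² = 2.011e-08 m²
R_3 = (2.78×10^-8)(221)/(2.011e-08) = 305.6 Ω
R_total = R_1 + R_2 + R_3 = 381 Ω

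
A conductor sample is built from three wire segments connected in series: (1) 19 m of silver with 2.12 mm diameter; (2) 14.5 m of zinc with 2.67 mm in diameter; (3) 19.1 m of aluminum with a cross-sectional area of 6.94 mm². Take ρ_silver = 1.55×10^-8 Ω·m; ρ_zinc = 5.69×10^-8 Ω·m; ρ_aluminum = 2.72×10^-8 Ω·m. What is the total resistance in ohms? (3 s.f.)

0.306 Ω

Seg 1: A = π(d/2)² = π(1.0600e-03 m)² = 3.530e-06 m²
R_1 = (1.55×10^-8)(19)/(3.530e-06) = 0.08343 Ω
Seg 2: A = π(d/2)² = π(1.3350e-03 m)² = 5.599e-06 m²
R_2 = (5.69×10^-8)(14.5)/(5.599e-06) = 0.1474 Ω
Seg 3: A = 6.94 mm² = 6.940e-06 m²
R_3 = (2.72×10^-8)(19.1)/(6.940e-06) = 0.07486 Ω
R_total = R_1 + R_2 + R_3 = 0.306 Ω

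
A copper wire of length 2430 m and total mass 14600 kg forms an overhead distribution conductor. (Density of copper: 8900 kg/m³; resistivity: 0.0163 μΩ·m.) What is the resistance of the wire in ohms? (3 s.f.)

ρ = 0.0163 μΩ·m = 1.63×10^-8 Ω·m
A = m/(density·L) = 14600/(8900×2430) = 6.7508e-04 m²
R = ρL/A = (1.63×10^-8)(2430)/(6.7508e-04) = 0.0587 Ω

0.0587 Ω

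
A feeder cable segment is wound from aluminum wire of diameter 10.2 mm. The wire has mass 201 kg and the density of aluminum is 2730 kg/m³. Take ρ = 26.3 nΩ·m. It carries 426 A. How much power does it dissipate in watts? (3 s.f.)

52600 W

ρ = 26.3 nΩ·m = 2.63×10^-8 Ω·m
A = π(d/2)² = π(5.1000e-03 m)² = 8.1713e-05 m²
L = m/(density·A) = 201/(2730×8.1713e-05) = 901 m
R = ρL/A = (2.63×10^-8)(901)/(8.1713e-05) = 0.29 Ω
P = I²R = (426)² × 0.29 = 52600 W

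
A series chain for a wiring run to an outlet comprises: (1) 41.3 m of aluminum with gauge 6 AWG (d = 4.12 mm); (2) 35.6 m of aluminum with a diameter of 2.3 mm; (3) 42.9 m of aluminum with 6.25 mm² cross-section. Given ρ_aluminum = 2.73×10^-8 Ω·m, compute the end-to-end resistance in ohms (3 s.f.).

0.506 Ω

Seg 1: A = π(4.12/2 mm)² = π(2.0600e-03 m)² = 1.333e-05 m²
R_1 = (2.73×10^-8)(41.3)/(1.333e-05) = 0.08457 Ω
Seg 2: A = π(d/2)² = π(1.1500e-03 m)² = 4.155e-06 m²
R_2 = (2.73×10^-8)(35.6)/(4.155e-06) = 0.2339 Ω
Seg 3: A = 6.25 mm² = 6.250e-06 m²
R_3 = (2.73×10^-8)(42.9)/(6.250e-06) = 0.1874 Ω
R_total = R_1 + R_2 + R_3 = 0.506 Ω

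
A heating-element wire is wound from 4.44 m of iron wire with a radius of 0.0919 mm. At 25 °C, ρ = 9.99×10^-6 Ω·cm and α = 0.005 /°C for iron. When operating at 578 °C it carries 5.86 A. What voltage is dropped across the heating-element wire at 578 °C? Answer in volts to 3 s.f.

369 V

ρ = 9.99×10^-6 Ω·cm = 9.99×10^-8 Ω·m
A = πr² = π(9.1900e-05 m)² = 2.653e-08 m²
R₍25₎ = ρL/A = (9.99×10^-8)(4.44)/(2.653e-08) = 16.72 Ω
R₍578₎ = R₍25₎(1 + αΔT) = 16.72 × (1 + 0.005×553) = 62.94 Ω
V = IR = 5.86 × 62.94 = 369 V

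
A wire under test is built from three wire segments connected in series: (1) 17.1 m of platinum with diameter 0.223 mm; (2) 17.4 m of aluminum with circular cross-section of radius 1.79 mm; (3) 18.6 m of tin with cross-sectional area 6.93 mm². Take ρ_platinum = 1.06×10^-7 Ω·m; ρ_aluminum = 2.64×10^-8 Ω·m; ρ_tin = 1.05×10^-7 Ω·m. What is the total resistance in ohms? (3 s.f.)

Seg 1: A = π(d/2)² = π(1.1150e-04 m)² = 3.906e-08 m²
R_1 = (1.06×10^-7)(17.1)/(3.906e-08) = 46.41 Ω
Seg 2: A = πr² = π(1.7900e-03 m)² = 1.007e-05 m²
R_2 = (2.64×10^-8)(17.4)/(1.007e-05) = 0.04563 Ω
Seg 3: A = 6.93 mm² = 6.930e-06 m²
R_3 = (1.05×10^-7)(18.6)/(6.930e-06) = 0.2818 Ω
R_total = R_1 + R_2 + R_3 = 46.7 Ω

46.7 Ω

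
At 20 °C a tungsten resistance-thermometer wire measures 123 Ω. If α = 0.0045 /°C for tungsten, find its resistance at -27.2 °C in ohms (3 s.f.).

96.9 Ω

ΔT = -27.2 − 20 = -47.2 °C
R = R₀(1 + αΔT) = 123 × (1 + 0.0045×-47.2) = 123 × 0.7876 = 96.9 Ω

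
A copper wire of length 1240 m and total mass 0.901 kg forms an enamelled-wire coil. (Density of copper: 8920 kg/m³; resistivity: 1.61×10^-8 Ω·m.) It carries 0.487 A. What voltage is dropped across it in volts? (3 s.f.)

A = m/(density·L) = 0.901/(8920×1240) = 8.1459e-08 m²
R = ρL/A = (1.61×10^-8)(1240)/(8.1459e-08) = 245.1 Ω
V = IR = 0.487 × 245.1 = 119 V

119 V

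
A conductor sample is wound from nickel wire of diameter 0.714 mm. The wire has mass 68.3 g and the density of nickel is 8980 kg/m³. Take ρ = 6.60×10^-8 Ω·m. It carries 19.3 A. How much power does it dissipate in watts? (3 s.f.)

1170 W

A = π(d/2)² = π(3.5700e-04 m)² = 4.0039e-07 m²
L = m/(density·A) = 0.0683/(8980×4.0039e-07) = 19 m
R = ρL/A = (6.60×10^-8)(19)/(4.0039e-07) = 3.131 Ω
P = I²R = (19.3)² × 3.131 = 1170 W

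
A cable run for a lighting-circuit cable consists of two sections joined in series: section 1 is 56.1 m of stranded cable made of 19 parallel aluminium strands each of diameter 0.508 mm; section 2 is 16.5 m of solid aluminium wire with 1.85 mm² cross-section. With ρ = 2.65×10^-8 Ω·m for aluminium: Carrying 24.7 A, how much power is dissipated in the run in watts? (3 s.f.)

Section 1: A_strand = π(2.5400e-04)² = 2.027e-07 m²; R₁ = ρL/(N·A_s) = (2.65×10^-8)(56.1)/(19×2.027e-07) = 0.386 Ω
Section 2: A = 1.85 mm² = 1.850e-06 m²
R₂ = (2.65×10^-8)(16.5)/(1.850e-06) = 0.2364 Ω
R = R₁ + R₂ = 0.6224 Ω
P = I²R = (24.7)² × 0.6224 = 380 W

380 W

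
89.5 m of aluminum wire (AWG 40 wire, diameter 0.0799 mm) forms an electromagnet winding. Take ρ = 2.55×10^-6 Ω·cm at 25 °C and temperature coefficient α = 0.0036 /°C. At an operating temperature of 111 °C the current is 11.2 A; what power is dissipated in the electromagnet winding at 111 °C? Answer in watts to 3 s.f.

74800 W

ρ = 2.55×10^-6 Ω·cm = 2.55×10^-8 Ω·m
A = π(0.0799/2 mm)² = π(3.9950e-05 m)² = 5.014e-09 m²
R₍25₎ = ρL/A = (2.55×10^-8)(89.5)/(5.014e-09) = 455.2 Ω
R₍111₎ = R₍25₎(1 + αΔT) = 455.2 × (1 + 0.0036×86) = 596.1 Ω
P = I²R = (11.2)² × 596.1 = 74800 W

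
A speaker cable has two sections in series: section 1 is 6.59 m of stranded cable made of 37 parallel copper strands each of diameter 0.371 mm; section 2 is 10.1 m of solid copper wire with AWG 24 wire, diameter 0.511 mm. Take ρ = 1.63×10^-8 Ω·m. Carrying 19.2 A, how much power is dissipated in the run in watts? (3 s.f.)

Section 1: A_strand = π(1.8550e-04)² = 1.081e-07 m²; R₁ = ρL/(N·A_s) = (1.63×10^-8)(6.59)/(37×1.081e-07) = 0.02686 Ω
Section 2: A = π(0.511/2 mm)² = π(2.5550e-04 m)² = 2.051e-07 m²
R₂ = (1.63×10^-8)(10.1)/(2.051e-07) = 0.8027 Ω
R = R₁ + R₂ = 0.8296 Ω
P = I²R = (19.2)² × 0.8296 = 306 W

306 W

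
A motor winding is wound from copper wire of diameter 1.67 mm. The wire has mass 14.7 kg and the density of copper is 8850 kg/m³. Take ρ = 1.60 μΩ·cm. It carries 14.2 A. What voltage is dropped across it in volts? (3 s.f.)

78.7 V

ρ = 1.60 μΩ·cm = 1.60×10^-8 Ω·m
A = π(d/2)² = π(8.3500e-04 m)² = 2.1904e-06 m²
L = m/(density·A) = 14.7/(8850×2.1904e-06) = 758.3 m
R = ρL/A = (1.60×10^-8)(758.3)/(2.1904e-06) = 5.539 Ω
V = IR = 14.2 × 5.539 = 78.7 V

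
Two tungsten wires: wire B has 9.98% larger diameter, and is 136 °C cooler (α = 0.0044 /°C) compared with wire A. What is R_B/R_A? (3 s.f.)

R ∝ ρL/d² with ρ ∝ (1+αΔT), so R_B/R_A = (1 + 9.98/100)⁻² × (1 − 0.0044×136)
= 0.8267 × 0.4016 = 0.332

0.332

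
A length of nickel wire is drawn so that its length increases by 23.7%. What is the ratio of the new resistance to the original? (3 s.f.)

k = 1 + 23.7/100 = 1.237; volume constant ⇒ A' = A/k, so R' = k²R.
Factor = 1.53

1.53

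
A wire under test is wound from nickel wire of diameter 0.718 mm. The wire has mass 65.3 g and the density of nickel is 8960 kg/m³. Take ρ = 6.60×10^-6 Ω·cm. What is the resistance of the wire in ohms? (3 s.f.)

2.93 Ω

ρ = 6.60×10^-6 Ω·cm = 6.60×10^-8 Ω·m
A = π(d/2)² = π(3.5900e-04 m)² = 4.0489e-07 m²
L = m/(density·A) = 0.0653/(8960×4.0489e-07) = 18 m
R = ρL/A = (6.60×10^-8)(18)/(4.0489e-07) = 2.93 Ω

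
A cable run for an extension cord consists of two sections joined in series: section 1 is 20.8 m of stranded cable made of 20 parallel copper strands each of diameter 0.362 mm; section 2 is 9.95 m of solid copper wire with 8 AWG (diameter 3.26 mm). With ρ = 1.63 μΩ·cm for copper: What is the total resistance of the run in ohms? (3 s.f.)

ρ = 1.63 μΩ·cm = 1.63×10^-8 Ω·m
Section 1: A_strand = π(1.8100e-04)² = 1.029e-07 m²; R₁ = ρL/(N·A_s) = (1.63×10^-8)(20.8)/(20×1.029e-07) = 0.1647 Ω
Section 2: A = π(3.26/2 mm)² = π(1.6300e-03 m)² = 8.347e-06 m²
R₂ = (1.63×10^-8)(9.95)/(8.347e-06) = 0.01943 Ω
R = R₁ + R₂ = 0.184 Ω

0.184 Ω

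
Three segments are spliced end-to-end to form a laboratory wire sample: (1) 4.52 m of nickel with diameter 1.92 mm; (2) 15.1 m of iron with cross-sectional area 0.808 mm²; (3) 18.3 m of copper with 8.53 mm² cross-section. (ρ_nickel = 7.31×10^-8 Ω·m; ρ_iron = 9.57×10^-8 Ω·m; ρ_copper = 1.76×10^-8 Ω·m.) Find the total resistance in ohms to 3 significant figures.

1.94 Ω

Seg 1: A = π(d/2)² = π(9.6000e-04 m)² = 2.895e-06 m²
R_1 = (7.31×10^-8)(4.52)/(2.895e-06) = 0.1141 Ω
Seg 2: A = 0.808 mm² = 8.080e-07 m²
R_2 = (9.57×10^-8)(15.1)/(8.080e-07) = 1.788 Ω
Seg 3: A = 8.53 mm² = 8.530e-06 m²
R_3 = (1.76×10^-8)(18.3)/(8.530e-06) = 0.03776 Ω
R_total = R_1 + R_2 + R_3 = 1.94 Ω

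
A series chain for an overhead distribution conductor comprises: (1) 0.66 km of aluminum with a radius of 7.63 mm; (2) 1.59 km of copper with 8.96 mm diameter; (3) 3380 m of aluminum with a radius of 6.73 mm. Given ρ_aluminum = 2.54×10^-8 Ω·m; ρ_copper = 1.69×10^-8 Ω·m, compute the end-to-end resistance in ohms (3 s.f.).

Seg 1: A = πr² = π(7.6300e-03 m)² = 1.829e-04 m²
R_1 = (2.54×10^-8)(660)/(1.829e-04) = 0.09166 Ω
Seg 2: A = π(d/2)² = π(4.4800e-03 m)² = 6.305e-05 m²
R_2 = (1.69×10^-8)(1590)/(6.305e-05) = 0.4262 Ω
Seg 3: A = πr² = π(6.7300e-03 m)² = 1.423e-04 m²
R_3 = (2.54×10^-8)(3380)/(1.423e-04) = 0.6034 Ω
R_total = R_1 + R_2 + R_3 = 1.12 Ω

1.12 Ω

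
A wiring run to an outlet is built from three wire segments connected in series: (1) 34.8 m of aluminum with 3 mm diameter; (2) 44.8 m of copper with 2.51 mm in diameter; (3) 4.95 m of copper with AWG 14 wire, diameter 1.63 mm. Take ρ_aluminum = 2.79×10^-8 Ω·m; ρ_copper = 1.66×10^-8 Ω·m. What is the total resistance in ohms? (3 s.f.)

0.327 Ω

Seg 1: A = π(d/2)² = π(1.5000e-03 m)² = 7.069e-06 m²
R_1 = (2.79×10^-8)(34.8)/(7.069e-06) = 0.1374 Ω
Seg 2: A = π(d/2)² = π(1.2550e-03 m)² = 4.948e-06 m²
R_2 = (1.66×10^-8)(44.8)/(4.948e-06) = 0.1503 Ω
Seg 3: A = π(1.63/2 mm)² = π(8.1500e-04 m)² = 2.087e-06 m²
R_3 = (1.66×10^-8)(4.95)/(2.087e-06) = 0.03938 Ω
R_total = R_1 + R_2 + R_3 = 0.327 Ω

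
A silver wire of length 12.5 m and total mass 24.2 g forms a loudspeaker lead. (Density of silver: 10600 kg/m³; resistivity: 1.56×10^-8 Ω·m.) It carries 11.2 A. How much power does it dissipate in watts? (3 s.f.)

134 W

A = m/(density·L) = 0.0242/(10600×12.5) = 1.8264e-07 m²
R = ρL/A = (1.56×10^-8)(12.5)/(1.8264e-07) = 1.068 Ω
P = I²R = (11.2)² × 1.068 = 134 W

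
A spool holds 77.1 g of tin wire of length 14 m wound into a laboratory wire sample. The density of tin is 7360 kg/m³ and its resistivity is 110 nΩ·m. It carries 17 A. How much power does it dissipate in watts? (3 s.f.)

595 W

ρ = 110 nΩ·m = 1.10×10^-7 Ω·m
A = m/(density·L) = 0.0771/(7360×14) = 7.4825e-07 m²
R = ρL/A = (1.10×10^-7)(14)/(7.4825e-07) = 2.058 Ω
P = I²R = (17)² × 2.058 = 595 W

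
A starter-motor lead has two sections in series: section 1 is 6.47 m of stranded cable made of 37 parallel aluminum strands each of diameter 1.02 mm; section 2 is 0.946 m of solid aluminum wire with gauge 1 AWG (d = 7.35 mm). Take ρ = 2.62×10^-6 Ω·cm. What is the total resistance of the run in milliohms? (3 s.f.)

ρ = 2.62×10^-6 Ω·cm = 2.62×10^-8 Ω·m
Section 1: A_strand = π(5.1000e-04)² = 8.171e-07 m²; R₁ = ρL/(N·A_s) = (2.62×10^-8)(6.47)/(37×8.171e-07) = 0.005607 Ω
Section 2: A = π(7.35/2 mm)² = π(3.6750e-03 m)² = 4.243e-05 m²
R₂ = (2.62×10^-8)(0.946)/(4.243e-05) = 5.842×10^-4 Ω
R = R₁ + R₂ = 6.19 mΩ

6.19 mΩ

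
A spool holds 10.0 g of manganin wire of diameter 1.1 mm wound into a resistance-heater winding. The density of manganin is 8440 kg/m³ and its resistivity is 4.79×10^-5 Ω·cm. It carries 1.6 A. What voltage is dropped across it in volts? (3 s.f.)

ρ = 4.79×10^-5 Ω·cm = 4.79×10^-7 Ω·m
A = π(d/2)² = π(5.5000e-04 m)² = 9.5033e-07 m²
L = m/(density·A) = 0.01/(8440×9.5033e-07) = 1.247 m
R = ρL/A = (4.79×10^-7)(1.247)/(9.5033e-07) = 0.6284 Ω
V = IR = 1.6 × 0.6284 = 1.01 V

1.01 V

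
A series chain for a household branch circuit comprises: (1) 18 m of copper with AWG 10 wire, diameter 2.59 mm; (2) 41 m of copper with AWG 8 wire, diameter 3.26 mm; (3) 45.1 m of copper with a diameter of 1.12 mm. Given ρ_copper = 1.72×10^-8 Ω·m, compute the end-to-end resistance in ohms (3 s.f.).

Seg 1: A = π(2.59/2 mm)² = π(1.2950e-03 m)² = 5.269e-06 m²
R_1 = (1.72×10^-8)(18)/(5.269e-06) = 0.05876 Ω
Seg 2: A = π(3.26/2 mm)² = π(1.6300e-03 m)² = 8.347e-06 m²
R_2 = (1.72×10^-8)(41)/(8.347e-06) = 0.08449 Ω
Seg 3: A = π(d/2)² = π(5.6000e-04 m)² = 9.852e-07 m²
R_3 = (1.72×10^-8)(45.1)/(9.852e-07) = 0.7874 Ω
R_total = R_1 + R_2 + R_3 = 0.931 Ω

0.931 Ω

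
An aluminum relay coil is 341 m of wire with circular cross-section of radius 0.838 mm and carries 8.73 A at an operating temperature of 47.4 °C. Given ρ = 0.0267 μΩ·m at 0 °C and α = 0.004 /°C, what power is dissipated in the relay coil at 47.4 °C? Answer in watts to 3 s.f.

ρ = 0.0267 μΩ·m = 2.67×10^-8 Ω·m
A = πr² = π(8.3800e-04 m)² = 2.206e-06 m²
R₍0₎ = ρL/A = (2.67×10^-8)(341)/(2.206e-06) = 4.127 Ω
R₍47.4₎ = R₍0₎(1 + αΔT) = 4.127 × (1 + 0.004×47.4) = 4.909 Ω
P = I²R = (8.73)² × 4.909 = 374 W

374 W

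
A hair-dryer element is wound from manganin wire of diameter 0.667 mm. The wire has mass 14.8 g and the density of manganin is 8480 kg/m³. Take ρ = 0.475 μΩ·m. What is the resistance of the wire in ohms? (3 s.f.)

ρ = 0.475 μΩ·m = 4.75×10^-7 Ω·m
A = π(d/2)² = π(3.3350e-04 m)² = 3.4942e-07 m²
L = m/(density·A) = 0.0148/(8480×3.4942e-07) = 4.995 m
R = ρL/A = (4.75×10^-7)(4.995)/(3.4942e-07) = 6.79 Ω

6.79 Ω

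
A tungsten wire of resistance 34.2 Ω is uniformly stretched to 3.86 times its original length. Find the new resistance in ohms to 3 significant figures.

Volume constant ⇒ A' = A/k with k = 3.86. R' = ρ(kL)/(A/k) = k²R.
R' = 14.9 × 34.2 = 510 Ω

510 Ω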